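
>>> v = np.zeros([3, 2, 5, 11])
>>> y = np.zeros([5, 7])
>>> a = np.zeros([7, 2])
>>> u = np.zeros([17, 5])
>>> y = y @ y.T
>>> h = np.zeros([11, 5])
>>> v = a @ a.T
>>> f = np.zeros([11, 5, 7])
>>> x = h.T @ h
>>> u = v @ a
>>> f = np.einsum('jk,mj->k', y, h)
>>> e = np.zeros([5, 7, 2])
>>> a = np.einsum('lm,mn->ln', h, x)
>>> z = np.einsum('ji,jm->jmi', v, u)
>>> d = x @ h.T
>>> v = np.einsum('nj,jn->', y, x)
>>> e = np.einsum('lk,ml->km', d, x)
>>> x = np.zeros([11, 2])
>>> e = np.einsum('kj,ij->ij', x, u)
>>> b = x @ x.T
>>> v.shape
()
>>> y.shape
(5, 5)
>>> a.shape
(11, 5)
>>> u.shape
(7, 2)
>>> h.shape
(11, 5)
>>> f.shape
(5,)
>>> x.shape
(11, 2)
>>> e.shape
(7, 2)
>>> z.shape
(7, 2, 7)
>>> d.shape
(5, 11)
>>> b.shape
(11, 11)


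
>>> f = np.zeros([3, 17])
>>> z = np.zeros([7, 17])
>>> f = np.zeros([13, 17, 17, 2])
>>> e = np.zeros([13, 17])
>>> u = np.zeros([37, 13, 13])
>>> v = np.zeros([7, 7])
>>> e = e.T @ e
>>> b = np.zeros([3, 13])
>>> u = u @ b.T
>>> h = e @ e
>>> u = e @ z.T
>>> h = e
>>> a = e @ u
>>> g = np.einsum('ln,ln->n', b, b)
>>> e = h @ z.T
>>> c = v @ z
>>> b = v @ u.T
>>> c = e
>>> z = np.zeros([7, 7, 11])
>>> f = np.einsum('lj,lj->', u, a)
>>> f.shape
()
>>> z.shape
(7, 7, 11)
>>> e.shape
(17, 7)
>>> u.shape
(17, 7)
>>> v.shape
(7, 7)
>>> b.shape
(7, 17)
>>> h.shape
(17, 17)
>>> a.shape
(17, 7)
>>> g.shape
(13,)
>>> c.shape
(17, 7)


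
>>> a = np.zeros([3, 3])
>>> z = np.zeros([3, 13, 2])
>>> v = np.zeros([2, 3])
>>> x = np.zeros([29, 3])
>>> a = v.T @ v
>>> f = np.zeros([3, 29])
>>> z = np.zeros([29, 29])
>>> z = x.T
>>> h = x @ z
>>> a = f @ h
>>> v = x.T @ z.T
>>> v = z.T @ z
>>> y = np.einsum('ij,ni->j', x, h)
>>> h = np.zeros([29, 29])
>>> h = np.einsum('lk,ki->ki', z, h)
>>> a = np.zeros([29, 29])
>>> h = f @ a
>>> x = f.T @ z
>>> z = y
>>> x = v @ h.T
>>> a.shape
(29, 29)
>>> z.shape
(3,)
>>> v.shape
(29, 29)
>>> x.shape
(29, 3)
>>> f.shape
(3, 29)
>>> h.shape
(3, 29)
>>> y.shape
(3,)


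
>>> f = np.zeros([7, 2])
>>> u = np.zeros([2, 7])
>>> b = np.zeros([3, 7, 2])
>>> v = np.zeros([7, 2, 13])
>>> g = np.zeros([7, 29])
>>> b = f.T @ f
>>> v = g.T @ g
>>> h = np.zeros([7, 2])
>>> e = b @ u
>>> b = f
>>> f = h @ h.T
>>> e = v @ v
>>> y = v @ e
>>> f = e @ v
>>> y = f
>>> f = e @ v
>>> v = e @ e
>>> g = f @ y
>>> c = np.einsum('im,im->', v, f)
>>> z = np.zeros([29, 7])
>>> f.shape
(29, 29)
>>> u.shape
(2, 7)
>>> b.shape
(7, 2)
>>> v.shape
(29, 29)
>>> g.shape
(29, 29)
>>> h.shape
(7, 2)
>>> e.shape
(29, 29)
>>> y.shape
(29, 29)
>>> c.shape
()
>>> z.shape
(29, 7)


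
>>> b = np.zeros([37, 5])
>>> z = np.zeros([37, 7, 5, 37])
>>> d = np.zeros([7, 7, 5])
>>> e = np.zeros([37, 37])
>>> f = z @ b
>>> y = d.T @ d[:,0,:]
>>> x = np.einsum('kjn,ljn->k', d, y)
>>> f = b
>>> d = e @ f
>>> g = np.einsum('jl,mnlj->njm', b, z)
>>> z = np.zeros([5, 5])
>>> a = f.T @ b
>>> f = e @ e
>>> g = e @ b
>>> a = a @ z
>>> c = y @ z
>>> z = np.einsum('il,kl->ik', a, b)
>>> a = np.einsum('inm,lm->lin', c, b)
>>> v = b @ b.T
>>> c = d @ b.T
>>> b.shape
(37, 5)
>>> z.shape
(5, 37)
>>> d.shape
(37, 5)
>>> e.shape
(37, 37)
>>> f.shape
(37, 37)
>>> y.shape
(5, 7, 5)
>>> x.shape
(7,)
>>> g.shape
(37, 5)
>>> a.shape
(37, 5, 7)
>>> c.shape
(37, 37)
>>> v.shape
(37, 37)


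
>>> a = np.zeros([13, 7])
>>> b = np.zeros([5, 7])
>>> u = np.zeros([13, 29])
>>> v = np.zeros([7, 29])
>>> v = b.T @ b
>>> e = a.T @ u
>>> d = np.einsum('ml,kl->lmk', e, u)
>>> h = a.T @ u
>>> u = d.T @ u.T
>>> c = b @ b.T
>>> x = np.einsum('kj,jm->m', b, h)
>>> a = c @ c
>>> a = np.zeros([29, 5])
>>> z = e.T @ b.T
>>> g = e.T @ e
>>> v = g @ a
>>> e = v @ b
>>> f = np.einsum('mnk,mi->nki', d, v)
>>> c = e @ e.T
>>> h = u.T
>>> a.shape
(29, 5)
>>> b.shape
(5, 7)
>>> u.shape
(13, 7, 13)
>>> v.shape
(29, 5)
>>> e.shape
(29, 7)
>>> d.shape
(29, 7, 13)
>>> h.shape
(13, 7, 13)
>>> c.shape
(29, 29)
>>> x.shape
(29,)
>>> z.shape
(29, 5)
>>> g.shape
(29, 29)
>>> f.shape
(7, 13, 5)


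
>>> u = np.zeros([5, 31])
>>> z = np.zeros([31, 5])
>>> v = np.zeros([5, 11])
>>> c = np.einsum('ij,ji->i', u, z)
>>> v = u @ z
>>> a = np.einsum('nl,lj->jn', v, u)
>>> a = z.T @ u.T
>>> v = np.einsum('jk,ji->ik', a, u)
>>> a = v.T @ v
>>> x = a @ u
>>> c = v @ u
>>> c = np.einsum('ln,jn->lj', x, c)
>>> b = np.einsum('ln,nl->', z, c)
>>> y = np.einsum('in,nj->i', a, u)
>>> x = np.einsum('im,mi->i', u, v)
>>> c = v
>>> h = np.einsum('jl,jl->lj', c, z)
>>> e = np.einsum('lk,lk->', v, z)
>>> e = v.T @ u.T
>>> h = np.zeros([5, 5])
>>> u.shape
(5, 31)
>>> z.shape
(31, 5)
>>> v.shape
(31, 5)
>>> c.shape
(31, 5)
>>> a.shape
(5, 5)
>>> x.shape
(5,)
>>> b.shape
()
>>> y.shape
(5,)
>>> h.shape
(5, 5)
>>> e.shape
(5, 5)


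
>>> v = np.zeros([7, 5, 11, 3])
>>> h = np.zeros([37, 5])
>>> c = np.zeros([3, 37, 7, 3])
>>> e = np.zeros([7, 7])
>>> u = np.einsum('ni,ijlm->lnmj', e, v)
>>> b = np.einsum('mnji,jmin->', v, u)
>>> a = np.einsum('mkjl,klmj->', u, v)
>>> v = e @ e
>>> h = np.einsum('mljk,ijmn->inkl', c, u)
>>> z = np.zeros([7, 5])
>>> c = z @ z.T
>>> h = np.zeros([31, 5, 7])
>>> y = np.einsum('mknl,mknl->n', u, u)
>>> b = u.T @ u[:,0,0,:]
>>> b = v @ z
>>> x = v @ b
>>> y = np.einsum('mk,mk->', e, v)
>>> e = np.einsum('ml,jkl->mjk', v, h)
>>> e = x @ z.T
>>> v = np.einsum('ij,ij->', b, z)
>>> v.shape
()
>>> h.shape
(31, 5, 7)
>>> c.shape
(7, 7)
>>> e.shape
(7, 7)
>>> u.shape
(11, 7, 3, 5)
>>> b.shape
(7, 5)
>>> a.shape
()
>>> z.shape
(7, 5)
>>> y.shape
()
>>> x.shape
(7, 5)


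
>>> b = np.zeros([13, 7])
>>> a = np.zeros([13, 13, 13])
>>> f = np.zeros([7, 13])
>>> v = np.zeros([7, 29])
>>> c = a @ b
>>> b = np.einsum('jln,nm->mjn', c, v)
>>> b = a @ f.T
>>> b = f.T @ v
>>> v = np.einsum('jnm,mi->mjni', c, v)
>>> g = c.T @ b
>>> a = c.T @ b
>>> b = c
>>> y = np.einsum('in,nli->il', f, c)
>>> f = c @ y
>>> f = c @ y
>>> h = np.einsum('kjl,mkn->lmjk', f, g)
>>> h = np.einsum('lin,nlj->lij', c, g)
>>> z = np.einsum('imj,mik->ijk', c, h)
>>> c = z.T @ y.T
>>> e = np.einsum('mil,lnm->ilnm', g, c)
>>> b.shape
(13, 13, 7)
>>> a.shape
(7, 13, 29)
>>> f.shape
(13, 13, 13)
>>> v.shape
(7, 13, 13, 29)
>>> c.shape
(29, 7, 7)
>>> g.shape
(7, 13, 29)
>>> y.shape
(7, 13)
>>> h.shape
(13, 13, 29)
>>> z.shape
(13, 7, 29)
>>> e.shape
(13, 29, 7, 7)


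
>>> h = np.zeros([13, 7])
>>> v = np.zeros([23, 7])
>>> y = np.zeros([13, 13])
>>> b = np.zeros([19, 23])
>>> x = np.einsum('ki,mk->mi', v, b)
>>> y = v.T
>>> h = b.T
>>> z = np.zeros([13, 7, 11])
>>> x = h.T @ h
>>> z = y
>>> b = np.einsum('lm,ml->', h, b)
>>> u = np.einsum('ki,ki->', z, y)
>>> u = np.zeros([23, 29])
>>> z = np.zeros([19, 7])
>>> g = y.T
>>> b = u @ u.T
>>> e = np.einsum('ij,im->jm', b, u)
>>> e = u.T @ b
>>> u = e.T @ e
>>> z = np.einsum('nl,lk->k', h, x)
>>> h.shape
(23, 19)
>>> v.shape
(23, 7)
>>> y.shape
(7, 23)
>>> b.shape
(23, 23)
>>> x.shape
(19, 19)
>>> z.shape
(19,)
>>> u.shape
(23, 23)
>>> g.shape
(23, 7)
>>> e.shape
(29, 23)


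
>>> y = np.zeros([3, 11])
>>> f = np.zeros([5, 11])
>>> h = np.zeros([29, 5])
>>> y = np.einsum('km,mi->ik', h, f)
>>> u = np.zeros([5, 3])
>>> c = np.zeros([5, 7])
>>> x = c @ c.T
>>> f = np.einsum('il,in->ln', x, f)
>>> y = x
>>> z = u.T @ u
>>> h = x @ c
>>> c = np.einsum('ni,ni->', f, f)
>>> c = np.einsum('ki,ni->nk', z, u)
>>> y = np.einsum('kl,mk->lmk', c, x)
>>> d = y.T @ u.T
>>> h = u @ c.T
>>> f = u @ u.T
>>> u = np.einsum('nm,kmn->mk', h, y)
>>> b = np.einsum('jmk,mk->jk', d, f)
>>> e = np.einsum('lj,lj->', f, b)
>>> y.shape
(3, 5, 5)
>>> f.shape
(5, 5)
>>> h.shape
(5, 5)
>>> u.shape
(5, 3)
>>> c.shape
(5, 3)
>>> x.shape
(5, 5)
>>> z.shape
(3, 3)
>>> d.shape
(5, 5, 5)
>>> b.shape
(5, 5)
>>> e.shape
()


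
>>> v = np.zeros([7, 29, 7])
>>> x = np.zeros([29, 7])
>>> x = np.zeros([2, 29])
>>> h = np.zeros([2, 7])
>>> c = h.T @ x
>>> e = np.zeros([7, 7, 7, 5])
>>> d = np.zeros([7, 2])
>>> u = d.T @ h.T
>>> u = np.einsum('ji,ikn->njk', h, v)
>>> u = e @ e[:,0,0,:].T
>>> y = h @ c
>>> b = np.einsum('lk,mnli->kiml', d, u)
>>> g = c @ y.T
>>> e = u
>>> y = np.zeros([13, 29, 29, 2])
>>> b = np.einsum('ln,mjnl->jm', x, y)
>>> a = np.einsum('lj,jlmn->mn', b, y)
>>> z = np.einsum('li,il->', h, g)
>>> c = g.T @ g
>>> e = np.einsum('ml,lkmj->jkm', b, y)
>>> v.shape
(7, 29, 7)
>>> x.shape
(2, 29)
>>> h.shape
(2, 7)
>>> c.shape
(2, 2)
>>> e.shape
(2, 29, 29)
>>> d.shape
(7, 2)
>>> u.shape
(7, 7, 7, 7)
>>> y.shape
(13, 29, 29, 2)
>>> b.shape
(29, 13)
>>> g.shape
(7, 2)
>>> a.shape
(29, 2)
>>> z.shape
()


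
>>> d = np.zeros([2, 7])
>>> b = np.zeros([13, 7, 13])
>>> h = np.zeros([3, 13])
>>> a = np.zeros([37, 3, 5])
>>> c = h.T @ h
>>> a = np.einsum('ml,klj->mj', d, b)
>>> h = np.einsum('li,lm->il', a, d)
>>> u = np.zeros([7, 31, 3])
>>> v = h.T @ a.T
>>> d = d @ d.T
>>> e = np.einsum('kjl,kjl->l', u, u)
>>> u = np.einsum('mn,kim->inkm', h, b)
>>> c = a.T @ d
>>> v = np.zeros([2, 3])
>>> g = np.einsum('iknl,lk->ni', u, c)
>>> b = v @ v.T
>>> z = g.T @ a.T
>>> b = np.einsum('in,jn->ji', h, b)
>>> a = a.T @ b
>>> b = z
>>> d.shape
(2, 2)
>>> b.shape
(7, 2)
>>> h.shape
(13, 2)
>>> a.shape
(13, 13)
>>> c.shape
(13, 2)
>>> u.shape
(7, 2, 13, 13)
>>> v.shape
(2, 3)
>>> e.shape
(3,)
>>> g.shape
(13, 7)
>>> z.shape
(7, 2)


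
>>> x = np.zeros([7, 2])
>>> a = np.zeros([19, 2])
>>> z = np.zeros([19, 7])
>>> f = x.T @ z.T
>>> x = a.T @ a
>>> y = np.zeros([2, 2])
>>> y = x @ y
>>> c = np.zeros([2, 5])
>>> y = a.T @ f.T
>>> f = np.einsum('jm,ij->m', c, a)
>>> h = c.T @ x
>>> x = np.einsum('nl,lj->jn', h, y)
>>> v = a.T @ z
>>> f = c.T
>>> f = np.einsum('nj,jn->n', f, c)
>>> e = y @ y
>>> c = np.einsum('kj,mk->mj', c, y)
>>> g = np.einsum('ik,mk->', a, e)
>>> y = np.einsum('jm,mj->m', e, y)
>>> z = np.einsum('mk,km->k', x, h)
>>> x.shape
(2, 5)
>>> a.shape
(19, 2)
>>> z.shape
(5,)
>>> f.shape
(5,)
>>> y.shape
(2,)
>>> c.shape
(2, 5)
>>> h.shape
(5, 2)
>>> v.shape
(2, 7)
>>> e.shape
(2, 2)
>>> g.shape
()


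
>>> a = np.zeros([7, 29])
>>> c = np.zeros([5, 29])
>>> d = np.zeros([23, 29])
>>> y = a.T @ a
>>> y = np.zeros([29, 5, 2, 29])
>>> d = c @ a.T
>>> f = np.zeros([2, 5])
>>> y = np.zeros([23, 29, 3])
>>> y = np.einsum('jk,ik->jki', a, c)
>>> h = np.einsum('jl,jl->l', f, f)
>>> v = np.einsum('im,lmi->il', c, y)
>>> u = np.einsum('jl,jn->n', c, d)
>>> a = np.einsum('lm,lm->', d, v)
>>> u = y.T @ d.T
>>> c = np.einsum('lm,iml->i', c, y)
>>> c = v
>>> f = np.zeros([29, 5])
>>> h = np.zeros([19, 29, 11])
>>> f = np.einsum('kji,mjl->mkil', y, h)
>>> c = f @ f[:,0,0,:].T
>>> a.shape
()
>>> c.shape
(19, 7, 5, 19)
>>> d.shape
(5, 7)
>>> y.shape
(7, 29, 5)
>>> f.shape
(19, 7, 5, 11)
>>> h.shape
(19, 29, 11)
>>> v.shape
(5, 7)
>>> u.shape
(5, 29, 5)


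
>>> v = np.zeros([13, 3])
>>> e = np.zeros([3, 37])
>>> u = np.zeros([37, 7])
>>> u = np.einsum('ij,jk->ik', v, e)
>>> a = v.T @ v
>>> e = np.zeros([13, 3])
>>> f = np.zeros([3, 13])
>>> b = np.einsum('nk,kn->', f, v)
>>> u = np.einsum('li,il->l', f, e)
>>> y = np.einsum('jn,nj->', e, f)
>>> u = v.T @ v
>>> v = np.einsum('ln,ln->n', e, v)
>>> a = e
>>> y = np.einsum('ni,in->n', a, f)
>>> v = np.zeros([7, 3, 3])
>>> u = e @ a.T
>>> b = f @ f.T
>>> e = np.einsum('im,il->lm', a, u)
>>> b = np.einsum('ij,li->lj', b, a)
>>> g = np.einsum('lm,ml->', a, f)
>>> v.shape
(7, 3, 3)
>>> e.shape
(13, 3)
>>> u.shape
(13, 13)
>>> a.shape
(13, 3)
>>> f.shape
(3, 13)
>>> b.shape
(13, 3)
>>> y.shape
(13,)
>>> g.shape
()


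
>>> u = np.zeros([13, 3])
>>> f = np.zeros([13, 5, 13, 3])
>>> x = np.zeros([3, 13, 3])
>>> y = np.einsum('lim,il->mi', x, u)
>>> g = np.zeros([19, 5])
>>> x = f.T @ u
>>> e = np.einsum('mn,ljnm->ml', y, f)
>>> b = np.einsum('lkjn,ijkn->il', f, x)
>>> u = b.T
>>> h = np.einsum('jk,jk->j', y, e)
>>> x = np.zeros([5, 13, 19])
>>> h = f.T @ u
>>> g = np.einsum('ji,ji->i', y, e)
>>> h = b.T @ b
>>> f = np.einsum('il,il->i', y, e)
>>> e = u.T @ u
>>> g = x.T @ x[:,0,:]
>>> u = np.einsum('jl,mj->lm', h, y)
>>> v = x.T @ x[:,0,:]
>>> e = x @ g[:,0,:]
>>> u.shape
(13, 3)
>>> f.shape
(3,)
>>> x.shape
(5, 13, 19)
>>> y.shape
(3, 13)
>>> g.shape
(19, 13, 19)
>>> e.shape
(5, 13, 19)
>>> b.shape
(3, 13)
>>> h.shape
(13, 13)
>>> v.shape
(19, 13, 19)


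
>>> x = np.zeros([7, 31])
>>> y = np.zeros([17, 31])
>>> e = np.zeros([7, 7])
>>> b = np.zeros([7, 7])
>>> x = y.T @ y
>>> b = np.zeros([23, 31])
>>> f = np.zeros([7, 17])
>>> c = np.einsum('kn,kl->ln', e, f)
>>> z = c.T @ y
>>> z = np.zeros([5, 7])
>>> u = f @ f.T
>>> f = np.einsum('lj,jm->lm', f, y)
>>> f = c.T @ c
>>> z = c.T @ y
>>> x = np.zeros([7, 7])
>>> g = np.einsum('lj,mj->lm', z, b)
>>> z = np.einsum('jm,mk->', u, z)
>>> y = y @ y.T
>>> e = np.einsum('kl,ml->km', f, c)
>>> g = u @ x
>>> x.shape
(7, 7)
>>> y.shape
(17, 17)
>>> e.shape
(7, 17)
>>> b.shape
(23, 31)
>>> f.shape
(7, 7)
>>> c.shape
(17, 7)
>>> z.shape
()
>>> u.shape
(7, 7)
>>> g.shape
(7, 7)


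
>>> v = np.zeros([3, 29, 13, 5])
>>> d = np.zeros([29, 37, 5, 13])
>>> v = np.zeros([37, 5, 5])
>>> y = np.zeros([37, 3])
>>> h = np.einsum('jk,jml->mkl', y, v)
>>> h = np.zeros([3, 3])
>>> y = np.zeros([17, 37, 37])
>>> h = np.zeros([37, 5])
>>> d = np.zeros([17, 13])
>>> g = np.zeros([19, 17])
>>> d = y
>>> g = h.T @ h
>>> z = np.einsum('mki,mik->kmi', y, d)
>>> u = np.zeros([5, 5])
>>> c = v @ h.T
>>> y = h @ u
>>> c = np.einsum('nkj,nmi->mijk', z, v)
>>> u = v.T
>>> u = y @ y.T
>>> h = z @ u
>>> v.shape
(37, 5, 5)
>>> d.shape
(17, 37, 37)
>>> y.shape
(37, 5)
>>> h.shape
(37, 17, 37)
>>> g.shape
(5, 5)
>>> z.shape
(37, 17, 37)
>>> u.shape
(37, 37)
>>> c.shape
(5, 5, 37, 17)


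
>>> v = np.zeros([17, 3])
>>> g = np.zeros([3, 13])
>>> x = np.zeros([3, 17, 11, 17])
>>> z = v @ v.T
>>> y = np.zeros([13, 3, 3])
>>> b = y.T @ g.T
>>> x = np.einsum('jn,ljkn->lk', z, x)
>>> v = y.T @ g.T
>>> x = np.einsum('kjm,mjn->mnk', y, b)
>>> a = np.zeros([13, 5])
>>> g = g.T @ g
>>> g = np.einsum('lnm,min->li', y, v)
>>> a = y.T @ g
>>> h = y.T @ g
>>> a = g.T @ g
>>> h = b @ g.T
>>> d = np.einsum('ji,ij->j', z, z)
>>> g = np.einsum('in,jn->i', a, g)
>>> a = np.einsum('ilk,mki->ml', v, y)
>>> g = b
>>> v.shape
(3, 3, 3)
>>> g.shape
(3, 3, 3)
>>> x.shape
(3, 3, 13)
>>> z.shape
(17, 17)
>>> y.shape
(13, 3, 3)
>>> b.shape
(3, 3, 3)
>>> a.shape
(13, 3)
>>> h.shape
(3, 3, 13)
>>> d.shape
(17,)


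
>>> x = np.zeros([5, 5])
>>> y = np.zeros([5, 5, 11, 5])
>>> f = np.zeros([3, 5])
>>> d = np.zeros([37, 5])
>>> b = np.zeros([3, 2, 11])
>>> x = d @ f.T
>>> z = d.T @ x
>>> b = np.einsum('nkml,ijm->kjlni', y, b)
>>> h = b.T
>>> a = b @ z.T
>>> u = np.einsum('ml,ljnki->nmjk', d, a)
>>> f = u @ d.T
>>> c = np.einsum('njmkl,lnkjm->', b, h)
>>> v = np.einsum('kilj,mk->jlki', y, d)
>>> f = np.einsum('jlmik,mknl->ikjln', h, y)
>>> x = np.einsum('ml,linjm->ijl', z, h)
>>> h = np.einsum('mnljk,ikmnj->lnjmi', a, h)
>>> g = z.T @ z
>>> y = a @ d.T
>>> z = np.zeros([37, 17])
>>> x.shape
(5, 2, 3)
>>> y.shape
(5, 2, 5, 5, 37)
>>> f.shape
(2, 5, 3, 5, 11)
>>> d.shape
(37, 5)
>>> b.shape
(5, 2, 5, 5, 3)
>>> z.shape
(37, 17)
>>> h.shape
(5, 2, 5, 5, 3)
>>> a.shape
(5, 2, 5, 5, 5)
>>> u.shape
(5, 37, 2, 5)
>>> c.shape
()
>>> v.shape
(5, 11, 5, 5)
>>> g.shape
(3, 3)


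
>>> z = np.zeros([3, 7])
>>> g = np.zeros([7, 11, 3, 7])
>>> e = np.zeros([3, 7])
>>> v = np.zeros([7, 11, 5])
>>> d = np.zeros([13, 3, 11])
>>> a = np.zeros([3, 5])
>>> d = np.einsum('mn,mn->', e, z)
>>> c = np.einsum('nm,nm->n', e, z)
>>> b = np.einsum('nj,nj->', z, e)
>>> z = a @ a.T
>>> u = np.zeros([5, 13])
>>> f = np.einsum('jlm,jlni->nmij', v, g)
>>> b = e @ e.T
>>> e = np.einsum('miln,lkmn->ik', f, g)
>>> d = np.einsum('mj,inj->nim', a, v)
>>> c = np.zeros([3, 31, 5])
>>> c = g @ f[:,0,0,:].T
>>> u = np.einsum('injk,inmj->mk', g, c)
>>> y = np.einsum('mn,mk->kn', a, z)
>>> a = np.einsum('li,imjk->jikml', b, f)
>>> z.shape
(3, 3)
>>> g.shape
(7, 11, 3, 7)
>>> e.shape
(5, 11)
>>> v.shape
(7, 11, 5)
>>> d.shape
(11, 7, 3)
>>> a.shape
(7, 3, 7, 5, 3)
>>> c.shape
(7, 11, 3, 3)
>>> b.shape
(3, 3)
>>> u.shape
(3, 7)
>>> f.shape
(3, 5, 7, 7)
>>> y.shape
(3, 5)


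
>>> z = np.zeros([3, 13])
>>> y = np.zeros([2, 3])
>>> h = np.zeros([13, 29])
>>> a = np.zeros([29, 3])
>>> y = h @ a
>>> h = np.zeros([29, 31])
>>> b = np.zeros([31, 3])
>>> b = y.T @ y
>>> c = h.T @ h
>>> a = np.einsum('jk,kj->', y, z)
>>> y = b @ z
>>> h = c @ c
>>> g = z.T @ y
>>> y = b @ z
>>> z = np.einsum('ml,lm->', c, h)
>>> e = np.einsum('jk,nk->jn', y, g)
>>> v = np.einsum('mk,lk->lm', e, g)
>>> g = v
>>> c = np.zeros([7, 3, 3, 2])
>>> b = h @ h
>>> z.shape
()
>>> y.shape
(3, 13)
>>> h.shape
(31, 31)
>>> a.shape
()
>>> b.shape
(31, 31)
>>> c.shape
(7, 3, 3, 2)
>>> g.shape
(13, 3)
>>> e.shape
(3, 13)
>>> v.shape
(13, 3)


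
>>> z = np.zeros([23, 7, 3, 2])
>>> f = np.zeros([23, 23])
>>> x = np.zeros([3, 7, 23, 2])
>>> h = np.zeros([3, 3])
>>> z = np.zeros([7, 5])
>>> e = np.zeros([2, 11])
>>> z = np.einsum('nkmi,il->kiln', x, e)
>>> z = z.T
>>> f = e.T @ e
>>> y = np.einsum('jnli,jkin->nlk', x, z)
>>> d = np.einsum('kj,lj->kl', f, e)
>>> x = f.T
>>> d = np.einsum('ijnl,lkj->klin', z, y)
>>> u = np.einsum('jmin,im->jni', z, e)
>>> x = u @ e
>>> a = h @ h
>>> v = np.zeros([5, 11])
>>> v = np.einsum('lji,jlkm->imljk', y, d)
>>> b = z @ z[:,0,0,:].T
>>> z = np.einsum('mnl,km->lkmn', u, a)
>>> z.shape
(2, 3, 3, 7)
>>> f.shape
(11, 11)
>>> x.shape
(3, 7, 11)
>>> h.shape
(3, 3)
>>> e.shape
(2, 11)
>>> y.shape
(7, 23, 11)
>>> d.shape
(23, 7, 3, 2)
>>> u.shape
(3, 7, 2)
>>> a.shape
(3, 3)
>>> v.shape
(11, 2, 7, 23, 3)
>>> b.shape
(3, 11, 2, 3)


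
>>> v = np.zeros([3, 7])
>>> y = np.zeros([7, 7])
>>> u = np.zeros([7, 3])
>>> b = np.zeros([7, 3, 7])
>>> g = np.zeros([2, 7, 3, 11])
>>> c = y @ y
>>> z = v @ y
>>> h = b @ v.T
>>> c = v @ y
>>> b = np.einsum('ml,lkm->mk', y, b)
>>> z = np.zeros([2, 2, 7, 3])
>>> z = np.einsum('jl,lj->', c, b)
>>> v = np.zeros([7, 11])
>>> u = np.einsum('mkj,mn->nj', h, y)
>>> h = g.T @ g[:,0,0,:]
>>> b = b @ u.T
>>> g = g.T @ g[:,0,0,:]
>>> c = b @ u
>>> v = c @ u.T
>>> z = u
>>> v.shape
(7, 7)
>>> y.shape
(7, 7)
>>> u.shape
(7, 3)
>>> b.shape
(7, 7)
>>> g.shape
(11, 3, 7, 11)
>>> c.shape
(7, 3)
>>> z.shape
(7, 3)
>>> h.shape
(11, 3, 7, 11)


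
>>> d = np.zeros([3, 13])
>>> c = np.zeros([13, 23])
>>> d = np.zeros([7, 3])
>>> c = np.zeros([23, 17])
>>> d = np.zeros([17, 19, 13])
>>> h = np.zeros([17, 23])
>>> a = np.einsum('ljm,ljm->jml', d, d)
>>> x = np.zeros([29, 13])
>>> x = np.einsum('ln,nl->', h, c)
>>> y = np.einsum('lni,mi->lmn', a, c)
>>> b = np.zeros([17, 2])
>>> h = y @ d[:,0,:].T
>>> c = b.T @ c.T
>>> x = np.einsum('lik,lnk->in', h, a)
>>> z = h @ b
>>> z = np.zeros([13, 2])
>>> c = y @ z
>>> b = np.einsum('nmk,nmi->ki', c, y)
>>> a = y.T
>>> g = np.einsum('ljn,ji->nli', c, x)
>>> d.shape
(17, 19, 13)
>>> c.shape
(19, 23, 2)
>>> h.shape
(19, 23, 17)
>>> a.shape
(13, 23, 19)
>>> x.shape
(23, 13)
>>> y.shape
(19, 23, 13)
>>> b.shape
(2, 13)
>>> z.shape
(13, 2)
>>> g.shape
(2, 19, 13)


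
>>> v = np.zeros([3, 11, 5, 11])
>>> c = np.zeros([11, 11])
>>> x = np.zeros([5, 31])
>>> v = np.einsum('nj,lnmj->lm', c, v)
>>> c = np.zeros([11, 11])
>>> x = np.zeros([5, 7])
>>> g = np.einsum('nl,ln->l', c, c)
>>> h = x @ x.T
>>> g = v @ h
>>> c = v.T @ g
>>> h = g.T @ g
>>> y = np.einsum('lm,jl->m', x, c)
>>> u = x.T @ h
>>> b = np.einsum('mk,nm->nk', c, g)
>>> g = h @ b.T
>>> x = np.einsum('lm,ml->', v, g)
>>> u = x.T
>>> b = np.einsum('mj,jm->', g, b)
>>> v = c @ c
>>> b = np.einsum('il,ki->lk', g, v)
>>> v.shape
(5, 5)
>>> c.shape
(5, 5)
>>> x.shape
()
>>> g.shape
(5, 3)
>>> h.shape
(5, 5)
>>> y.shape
(7,)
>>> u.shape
()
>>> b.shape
(3, 5)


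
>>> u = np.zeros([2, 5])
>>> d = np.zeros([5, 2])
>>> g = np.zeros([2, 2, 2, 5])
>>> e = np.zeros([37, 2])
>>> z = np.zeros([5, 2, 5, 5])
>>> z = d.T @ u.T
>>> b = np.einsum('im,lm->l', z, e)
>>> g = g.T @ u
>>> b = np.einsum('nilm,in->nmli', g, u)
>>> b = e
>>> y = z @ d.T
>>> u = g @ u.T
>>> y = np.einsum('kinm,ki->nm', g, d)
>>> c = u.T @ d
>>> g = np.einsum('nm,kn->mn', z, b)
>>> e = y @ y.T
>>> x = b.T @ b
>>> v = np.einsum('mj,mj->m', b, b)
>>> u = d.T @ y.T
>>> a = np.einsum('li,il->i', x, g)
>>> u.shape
(2, 2)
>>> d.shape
(5, 2)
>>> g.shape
(2, 2)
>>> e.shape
(2, 2)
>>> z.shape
(2, 2)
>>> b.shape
(37, 2)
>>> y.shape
(2, 5)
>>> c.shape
(2, 2, 2, 2)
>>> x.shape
(2, 2)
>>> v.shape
(37,)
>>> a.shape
(2,)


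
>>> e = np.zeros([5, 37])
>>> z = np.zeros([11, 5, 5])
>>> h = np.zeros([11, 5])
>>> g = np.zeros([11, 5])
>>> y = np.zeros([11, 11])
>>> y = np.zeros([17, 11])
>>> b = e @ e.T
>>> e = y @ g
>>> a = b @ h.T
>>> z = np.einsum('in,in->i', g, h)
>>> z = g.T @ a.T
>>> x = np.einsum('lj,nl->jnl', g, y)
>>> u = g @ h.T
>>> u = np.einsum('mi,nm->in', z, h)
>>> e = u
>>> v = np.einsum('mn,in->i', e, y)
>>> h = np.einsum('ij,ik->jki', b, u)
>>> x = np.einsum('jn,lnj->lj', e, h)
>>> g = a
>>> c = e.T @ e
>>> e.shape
(5, 11)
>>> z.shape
(5, 5)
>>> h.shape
(5, 11, 5)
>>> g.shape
(5, 11)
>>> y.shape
(17, 11)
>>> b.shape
(5, 5)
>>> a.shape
(5, 11)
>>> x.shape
(5, 5)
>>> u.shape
(5, 11)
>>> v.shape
(17,)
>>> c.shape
(11, 11)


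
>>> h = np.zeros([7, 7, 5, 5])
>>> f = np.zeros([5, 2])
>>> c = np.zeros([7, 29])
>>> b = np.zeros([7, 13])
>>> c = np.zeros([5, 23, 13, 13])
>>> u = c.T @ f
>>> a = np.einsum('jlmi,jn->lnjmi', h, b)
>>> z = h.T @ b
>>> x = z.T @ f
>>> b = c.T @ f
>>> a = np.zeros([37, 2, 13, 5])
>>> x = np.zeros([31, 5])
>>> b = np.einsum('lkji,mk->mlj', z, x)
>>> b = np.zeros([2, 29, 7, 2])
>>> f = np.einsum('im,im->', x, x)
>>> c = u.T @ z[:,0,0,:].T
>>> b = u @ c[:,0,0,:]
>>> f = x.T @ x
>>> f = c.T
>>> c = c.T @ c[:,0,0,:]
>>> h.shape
(7, 7, 5, 5)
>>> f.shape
(5, 13, 23, 2)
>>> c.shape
(5, 13, 23, 5)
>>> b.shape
(13, 13, 23, 5)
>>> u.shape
(13, 13, 23, 2)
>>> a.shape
(37, 2, 13, 5)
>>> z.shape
(5, 5, 7, 13)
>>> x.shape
(31, 5)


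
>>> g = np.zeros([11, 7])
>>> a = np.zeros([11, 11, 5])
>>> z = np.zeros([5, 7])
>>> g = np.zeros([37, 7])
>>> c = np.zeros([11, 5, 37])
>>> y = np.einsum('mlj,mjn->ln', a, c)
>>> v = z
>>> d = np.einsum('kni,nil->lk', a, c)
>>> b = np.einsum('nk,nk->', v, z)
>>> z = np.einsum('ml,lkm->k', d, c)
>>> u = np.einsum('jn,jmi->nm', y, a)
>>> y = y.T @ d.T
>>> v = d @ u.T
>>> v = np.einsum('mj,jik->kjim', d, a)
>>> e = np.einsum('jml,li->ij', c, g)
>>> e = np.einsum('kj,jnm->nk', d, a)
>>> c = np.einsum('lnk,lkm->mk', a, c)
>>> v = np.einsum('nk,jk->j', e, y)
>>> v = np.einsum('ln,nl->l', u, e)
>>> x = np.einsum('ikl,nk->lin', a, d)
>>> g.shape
(37, 7)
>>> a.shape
(11, 11, 5)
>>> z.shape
(5,)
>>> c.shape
(37, 5)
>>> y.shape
(37, 37)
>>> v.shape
(37,)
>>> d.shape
(37, 11)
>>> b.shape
()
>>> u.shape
(37, 11)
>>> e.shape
(11, 37)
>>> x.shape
(5, 11, 37)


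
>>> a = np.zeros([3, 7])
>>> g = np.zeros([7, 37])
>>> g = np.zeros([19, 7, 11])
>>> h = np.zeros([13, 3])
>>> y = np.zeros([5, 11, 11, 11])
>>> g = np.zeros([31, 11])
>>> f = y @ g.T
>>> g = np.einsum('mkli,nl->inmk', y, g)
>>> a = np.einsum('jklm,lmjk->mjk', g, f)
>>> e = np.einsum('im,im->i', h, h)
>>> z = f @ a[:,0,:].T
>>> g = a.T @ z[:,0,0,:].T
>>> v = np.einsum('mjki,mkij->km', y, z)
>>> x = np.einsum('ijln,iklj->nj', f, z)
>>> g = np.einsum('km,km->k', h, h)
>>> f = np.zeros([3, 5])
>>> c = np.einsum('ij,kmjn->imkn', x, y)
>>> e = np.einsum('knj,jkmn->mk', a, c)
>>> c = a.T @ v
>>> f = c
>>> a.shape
(11, 11, 31)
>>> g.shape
(13,)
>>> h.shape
(13, 3)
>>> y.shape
(5, 11, 11, 11)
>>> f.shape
(31, 11, 5)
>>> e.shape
(5, 11)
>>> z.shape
(5, 11, 11, 11)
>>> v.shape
(11, 5)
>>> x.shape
(31, 11)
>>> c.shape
(31, 11, 5)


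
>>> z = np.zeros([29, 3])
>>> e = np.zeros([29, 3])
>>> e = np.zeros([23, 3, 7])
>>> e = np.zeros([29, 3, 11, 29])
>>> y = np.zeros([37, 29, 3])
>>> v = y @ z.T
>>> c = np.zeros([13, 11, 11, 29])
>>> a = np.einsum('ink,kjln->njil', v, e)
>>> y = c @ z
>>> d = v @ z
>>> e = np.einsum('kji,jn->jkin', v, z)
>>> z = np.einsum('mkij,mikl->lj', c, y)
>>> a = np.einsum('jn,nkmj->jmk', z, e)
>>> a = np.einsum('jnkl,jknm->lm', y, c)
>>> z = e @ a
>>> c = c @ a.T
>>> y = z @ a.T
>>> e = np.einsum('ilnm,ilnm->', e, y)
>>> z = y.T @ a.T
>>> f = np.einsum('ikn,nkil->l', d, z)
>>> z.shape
(3, 29, 37, 3)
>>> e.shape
()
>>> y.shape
(29, 37, 29, 3)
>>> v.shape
(37, 29, 29)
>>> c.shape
(13, 11, 11, 3)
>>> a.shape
(3, 29)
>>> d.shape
(37, 29, 3)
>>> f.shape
(3,)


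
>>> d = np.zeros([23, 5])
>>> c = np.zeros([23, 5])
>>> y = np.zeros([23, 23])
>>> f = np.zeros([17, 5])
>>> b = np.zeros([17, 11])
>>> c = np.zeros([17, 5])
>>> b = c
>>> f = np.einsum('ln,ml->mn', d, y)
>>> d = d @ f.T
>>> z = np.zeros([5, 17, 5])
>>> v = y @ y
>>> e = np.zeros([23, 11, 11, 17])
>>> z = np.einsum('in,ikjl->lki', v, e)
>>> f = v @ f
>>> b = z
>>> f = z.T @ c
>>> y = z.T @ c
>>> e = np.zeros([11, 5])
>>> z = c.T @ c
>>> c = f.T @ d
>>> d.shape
(23, 23)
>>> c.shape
(5, 11, 23)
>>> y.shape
(23, 11, 5)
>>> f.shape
(23, 11, 5)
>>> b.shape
(17, 11, 23)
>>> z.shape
(5, 5)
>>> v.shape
(23, 23)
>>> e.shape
(11, 5)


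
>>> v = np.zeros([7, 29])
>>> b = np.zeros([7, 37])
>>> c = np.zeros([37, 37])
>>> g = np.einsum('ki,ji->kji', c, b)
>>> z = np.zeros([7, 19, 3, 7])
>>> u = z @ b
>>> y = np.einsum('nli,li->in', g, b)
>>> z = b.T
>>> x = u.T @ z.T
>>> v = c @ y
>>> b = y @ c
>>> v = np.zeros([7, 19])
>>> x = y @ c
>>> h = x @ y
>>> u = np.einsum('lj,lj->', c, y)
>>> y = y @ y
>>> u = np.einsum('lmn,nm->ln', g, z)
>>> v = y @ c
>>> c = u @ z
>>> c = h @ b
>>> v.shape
(37, 37)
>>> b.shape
(37, 37)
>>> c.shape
(37, 37)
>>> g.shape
(37, 7, 37)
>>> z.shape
(37, 7)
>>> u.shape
(37, 37)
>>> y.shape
(37, 37)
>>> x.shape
(37, 37)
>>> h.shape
(37, 37)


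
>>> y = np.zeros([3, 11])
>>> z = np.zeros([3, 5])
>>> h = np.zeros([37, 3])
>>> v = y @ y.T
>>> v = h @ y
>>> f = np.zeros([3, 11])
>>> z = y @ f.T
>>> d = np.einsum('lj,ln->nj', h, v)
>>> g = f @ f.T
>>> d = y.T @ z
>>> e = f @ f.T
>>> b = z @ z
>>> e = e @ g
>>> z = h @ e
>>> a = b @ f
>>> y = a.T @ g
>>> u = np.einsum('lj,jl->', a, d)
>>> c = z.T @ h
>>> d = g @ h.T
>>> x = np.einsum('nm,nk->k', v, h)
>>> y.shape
(11, 3)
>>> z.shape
(37, 3)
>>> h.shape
(37, 3)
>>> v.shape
(37, 11)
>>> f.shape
(3, 11)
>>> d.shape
(3, 37)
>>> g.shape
(3, 3)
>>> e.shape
(3, 3)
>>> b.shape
(3, 3)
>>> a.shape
(3, 11)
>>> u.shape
()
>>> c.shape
(3, 3)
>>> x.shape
(3,)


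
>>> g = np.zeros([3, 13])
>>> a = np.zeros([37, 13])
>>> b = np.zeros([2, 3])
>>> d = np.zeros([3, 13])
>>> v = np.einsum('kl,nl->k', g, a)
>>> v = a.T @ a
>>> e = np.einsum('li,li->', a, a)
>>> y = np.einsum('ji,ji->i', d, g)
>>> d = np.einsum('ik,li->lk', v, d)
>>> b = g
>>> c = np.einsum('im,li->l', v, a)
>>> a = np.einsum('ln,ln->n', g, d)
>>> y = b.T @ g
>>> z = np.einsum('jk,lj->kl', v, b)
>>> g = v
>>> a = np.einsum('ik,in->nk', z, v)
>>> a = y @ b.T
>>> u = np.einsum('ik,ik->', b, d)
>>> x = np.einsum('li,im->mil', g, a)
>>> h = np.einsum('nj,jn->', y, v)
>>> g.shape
(13, 13)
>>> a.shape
(13, 3)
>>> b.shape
(3, 13)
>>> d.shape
(3, 13)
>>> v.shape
(13, 13)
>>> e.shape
()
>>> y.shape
(13, 13)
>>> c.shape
(37,)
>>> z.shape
(13, 3)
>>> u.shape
()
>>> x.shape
(3, 13, 13)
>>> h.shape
()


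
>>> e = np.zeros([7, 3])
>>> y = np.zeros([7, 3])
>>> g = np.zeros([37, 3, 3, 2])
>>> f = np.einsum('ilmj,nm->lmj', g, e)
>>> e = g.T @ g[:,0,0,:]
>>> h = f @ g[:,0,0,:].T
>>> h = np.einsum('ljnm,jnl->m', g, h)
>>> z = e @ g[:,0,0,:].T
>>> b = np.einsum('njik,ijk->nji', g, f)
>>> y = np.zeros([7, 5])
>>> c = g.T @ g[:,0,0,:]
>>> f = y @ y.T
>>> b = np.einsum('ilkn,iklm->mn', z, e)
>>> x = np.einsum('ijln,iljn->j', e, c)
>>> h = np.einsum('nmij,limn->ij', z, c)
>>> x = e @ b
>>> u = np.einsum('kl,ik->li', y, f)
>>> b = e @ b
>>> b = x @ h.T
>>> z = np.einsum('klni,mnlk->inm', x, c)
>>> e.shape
(2, 3, 3, 2)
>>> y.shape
(7, 5)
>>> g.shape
(37, 3, 3, 2)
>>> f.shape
(7, 7)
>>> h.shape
(3, 37)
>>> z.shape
(37, 3, 2)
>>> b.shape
(2, 3, 3, 3)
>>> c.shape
(2, 3, 3, 2)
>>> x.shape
(2, 3, 3, 37)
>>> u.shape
(5, 7)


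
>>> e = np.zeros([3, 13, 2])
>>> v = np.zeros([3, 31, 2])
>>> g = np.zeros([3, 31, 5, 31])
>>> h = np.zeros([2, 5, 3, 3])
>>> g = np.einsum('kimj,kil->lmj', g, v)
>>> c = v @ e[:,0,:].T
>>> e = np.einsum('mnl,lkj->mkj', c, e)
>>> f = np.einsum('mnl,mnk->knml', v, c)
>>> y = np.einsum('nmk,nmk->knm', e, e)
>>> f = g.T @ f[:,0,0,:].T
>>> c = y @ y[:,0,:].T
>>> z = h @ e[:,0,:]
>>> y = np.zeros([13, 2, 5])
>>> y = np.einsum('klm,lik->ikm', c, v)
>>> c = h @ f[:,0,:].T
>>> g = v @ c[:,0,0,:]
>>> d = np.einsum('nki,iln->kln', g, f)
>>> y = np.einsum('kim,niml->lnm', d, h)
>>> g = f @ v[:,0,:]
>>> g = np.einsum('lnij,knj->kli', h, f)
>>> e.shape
(3, 13, 2)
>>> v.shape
(3, 31, 2)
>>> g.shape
(31, 2, 3)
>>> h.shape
(2, 5, 3, 3)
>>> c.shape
(2, 5, 3, 31)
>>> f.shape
(31, 5, 3)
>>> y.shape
(3, 2, 3)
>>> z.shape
(2, 5, 3, 2)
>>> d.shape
(31, 5, 3)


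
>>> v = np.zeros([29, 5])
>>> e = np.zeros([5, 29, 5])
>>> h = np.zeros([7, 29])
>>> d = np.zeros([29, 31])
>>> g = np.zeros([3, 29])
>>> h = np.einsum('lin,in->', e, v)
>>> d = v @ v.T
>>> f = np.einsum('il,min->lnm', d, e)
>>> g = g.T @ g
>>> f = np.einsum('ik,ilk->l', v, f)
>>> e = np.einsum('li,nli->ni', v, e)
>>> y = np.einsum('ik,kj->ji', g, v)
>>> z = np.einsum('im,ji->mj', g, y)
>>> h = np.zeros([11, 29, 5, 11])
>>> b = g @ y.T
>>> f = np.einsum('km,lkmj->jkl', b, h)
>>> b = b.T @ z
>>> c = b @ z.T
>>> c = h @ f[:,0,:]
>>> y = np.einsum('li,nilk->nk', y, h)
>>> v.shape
(29, 5)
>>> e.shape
(5, 5)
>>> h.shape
(11, 29, 5, 11)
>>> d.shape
(29, 29)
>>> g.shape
(29, 29)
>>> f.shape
(11, 29, 11)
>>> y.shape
(11, 11)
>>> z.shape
(29, 5)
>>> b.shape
(5, 5)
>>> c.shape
(11, 29, 5, 11)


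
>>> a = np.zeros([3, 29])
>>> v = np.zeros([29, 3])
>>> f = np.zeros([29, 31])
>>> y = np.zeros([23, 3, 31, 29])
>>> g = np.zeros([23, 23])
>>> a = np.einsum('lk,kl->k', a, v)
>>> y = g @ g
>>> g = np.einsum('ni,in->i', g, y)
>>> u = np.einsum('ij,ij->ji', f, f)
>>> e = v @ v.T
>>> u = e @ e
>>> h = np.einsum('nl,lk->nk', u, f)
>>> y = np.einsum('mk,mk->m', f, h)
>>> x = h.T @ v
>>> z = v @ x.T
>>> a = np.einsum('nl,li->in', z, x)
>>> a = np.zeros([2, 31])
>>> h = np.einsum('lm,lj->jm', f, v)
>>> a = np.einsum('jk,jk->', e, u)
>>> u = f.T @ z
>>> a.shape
()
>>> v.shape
(29, 3)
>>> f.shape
(29, 31)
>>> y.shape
(29,)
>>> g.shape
(23,)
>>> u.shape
(31, 31)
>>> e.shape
(29, 29)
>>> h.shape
(3, 31)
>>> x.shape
(31, 3)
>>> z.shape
(29, 31)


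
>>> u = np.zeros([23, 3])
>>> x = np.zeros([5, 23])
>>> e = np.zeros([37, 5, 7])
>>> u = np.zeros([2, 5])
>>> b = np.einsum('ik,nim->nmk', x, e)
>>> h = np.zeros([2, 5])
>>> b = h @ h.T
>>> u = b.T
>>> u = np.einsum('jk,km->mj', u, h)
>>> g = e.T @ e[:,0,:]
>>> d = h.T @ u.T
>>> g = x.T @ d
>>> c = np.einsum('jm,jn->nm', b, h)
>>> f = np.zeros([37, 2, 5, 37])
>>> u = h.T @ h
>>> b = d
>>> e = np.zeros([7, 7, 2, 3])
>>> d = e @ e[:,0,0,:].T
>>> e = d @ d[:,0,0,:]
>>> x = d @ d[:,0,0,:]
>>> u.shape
(5, 5)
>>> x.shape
(7, 7, 2, 7)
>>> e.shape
(7, 7, 2, 7)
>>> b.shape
(5, 5)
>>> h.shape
(2, 5)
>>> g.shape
(23, 5)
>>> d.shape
(7, 7, 2, 7)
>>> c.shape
(5, 2)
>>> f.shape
(37, 2, 5, 37)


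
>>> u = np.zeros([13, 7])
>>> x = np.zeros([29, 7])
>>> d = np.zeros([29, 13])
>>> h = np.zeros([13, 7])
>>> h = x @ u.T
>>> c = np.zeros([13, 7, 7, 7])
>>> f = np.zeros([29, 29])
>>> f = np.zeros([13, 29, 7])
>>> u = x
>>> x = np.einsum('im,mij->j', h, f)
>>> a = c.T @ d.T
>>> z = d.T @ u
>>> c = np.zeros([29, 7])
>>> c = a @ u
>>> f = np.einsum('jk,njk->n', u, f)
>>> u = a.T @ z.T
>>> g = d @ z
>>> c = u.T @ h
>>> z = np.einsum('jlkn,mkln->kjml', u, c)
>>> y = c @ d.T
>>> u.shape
(29, 7, 7, 13)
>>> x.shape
(7,)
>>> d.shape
(29, 13)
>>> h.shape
(29, 13)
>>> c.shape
(13, 7, 7, 13)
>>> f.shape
(13,)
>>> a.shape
(7, 7, 7, 29)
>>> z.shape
(7, 29, 13, 7)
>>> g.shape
(29, 7)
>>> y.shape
(13, 7, 7, 29)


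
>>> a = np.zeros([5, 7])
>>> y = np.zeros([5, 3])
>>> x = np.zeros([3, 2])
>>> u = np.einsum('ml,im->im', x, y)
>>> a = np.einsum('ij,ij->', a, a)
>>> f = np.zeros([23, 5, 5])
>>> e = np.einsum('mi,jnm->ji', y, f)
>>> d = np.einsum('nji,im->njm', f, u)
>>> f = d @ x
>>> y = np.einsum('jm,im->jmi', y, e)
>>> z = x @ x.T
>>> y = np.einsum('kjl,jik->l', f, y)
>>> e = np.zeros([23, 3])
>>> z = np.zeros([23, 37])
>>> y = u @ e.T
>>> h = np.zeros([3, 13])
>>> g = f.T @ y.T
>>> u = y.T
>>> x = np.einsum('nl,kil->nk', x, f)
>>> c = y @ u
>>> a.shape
()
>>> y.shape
(5, 23)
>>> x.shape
(3, 23)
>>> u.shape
(23, 5)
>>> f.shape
(23, 5, 2)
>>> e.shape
(23, 3)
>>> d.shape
(23, 5, 3)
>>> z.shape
(23, 37)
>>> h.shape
(3, 13)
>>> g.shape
(2, 5, 5)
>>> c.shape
(5, 5)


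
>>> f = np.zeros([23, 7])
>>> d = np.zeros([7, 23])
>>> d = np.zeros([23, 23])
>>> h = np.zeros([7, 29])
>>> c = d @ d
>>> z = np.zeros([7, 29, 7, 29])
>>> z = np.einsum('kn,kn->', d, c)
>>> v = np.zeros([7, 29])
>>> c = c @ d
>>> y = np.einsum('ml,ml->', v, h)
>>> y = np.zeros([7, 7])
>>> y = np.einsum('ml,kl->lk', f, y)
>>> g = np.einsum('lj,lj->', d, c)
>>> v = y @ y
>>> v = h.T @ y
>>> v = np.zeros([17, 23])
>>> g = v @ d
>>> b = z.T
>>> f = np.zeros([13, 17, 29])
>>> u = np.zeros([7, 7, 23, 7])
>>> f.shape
(13, 17, 29)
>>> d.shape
(23, 23)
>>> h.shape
(7, 29)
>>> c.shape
(23, 23)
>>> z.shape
()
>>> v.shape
(17, 23)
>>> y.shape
(7, 7)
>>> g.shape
(17, 23)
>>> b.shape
()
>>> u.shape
(7, 7, 23, 7)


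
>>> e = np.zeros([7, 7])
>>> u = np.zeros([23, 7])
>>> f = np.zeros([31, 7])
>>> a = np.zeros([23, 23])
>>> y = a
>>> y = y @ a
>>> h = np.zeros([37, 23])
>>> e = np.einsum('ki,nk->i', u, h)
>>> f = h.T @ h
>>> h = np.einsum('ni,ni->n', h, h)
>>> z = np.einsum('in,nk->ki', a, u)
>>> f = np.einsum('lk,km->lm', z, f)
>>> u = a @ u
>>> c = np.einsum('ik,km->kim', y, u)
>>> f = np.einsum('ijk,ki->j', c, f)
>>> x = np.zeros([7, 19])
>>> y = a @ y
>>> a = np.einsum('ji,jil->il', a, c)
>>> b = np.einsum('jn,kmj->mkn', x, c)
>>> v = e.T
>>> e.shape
(7,)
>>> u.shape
(23, 7)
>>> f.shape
(23,)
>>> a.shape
(23, 7)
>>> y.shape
(23, 23)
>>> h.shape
(37,)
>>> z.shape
(7, 23)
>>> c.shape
(23, 23, 7)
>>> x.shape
(7, 19)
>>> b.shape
(23, 23, 19)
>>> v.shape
(7,)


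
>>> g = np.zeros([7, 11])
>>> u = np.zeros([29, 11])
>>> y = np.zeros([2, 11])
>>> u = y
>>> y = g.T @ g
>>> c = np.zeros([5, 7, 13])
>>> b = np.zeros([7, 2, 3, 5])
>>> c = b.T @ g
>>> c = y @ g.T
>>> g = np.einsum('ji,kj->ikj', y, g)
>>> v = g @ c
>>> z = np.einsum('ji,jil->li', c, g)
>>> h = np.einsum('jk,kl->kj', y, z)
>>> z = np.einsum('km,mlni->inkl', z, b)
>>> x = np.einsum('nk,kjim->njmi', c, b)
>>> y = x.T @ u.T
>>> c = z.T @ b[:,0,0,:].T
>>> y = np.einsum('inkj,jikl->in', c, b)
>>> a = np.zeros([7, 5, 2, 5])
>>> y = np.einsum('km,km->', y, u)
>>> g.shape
(11, 7, 11)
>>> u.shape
(2, 11)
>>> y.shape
()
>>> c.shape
(2, 11, 3, 7)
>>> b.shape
(7, 2, 3, 5)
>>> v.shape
(11, 7, 7)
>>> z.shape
(5, 3, 11, 2)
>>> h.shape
(11, 11)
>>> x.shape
(11, 2, 5, 3)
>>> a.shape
(7, 5, 2, 5)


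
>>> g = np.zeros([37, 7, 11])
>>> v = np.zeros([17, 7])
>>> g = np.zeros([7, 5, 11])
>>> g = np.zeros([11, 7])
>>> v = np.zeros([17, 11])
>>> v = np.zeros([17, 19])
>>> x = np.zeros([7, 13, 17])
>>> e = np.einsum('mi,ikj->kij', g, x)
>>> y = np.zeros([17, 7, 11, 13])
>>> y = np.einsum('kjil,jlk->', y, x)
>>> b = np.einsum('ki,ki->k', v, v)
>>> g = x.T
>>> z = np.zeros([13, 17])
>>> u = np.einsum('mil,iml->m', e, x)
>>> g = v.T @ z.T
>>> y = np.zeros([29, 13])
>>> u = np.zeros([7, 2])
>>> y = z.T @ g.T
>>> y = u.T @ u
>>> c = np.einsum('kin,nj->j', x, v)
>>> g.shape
(19, 13)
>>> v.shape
(17, 19)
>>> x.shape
(7, 13, 17)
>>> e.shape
(13, 7, 17)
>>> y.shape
(2, 2)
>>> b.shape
(17,)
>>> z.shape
(13, 17)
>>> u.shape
(7, 2)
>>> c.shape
(19,)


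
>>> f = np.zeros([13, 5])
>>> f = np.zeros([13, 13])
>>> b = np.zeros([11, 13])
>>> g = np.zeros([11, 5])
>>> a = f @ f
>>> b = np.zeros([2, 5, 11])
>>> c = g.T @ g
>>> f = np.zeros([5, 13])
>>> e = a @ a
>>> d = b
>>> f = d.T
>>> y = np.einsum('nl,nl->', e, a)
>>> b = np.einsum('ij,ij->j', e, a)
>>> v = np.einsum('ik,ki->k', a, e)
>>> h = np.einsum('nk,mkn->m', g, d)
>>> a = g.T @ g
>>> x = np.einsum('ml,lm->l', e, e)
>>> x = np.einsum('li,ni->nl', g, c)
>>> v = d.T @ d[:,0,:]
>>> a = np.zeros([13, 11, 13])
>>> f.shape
(11, 5, 2)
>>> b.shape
(13,)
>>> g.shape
(11, 5)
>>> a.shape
(13, 11, 13)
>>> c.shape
(5, 5)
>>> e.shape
(13, 13)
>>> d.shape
(2, 5, 11)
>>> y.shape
()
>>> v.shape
(11, 5, 11)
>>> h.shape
(2,)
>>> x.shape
(5, 11)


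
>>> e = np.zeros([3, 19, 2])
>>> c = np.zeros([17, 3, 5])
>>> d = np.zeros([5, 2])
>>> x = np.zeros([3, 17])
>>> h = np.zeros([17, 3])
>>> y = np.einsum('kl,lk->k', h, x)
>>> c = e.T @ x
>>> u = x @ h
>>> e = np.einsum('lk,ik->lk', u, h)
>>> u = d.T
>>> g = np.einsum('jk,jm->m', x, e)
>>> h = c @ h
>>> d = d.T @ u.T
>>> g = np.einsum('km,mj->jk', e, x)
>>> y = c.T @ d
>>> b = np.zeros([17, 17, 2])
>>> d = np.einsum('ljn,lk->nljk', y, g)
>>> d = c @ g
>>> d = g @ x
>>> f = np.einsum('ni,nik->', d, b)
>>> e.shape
(3, 3)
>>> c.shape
(2, 19, 17)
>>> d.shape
(17, 17)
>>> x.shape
(3, 17)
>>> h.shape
(2, 19, 3)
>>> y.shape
(17, 19, 2)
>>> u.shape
(2, 5)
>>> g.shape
(17, 3)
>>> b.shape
(17, 17, 2)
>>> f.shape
()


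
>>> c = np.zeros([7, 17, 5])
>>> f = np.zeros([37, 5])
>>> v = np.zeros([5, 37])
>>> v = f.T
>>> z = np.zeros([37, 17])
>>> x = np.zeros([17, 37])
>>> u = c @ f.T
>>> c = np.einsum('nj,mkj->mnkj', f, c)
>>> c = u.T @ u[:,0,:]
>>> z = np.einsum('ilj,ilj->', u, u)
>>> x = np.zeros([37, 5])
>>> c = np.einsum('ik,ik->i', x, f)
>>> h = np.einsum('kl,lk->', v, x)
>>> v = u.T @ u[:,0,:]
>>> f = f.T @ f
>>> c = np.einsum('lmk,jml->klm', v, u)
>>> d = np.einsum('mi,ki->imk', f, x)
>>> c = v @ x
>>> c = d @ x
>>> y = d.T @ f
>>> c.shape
(5, 5, 5)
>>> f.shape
(5, 5)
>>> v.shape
(37, 17, 37)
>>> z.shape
()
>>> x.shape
(37, 5)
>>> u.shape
(7, 17, 37)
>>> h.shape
()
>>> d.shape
(5, 5, 37)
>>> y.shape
(37, 5, 5)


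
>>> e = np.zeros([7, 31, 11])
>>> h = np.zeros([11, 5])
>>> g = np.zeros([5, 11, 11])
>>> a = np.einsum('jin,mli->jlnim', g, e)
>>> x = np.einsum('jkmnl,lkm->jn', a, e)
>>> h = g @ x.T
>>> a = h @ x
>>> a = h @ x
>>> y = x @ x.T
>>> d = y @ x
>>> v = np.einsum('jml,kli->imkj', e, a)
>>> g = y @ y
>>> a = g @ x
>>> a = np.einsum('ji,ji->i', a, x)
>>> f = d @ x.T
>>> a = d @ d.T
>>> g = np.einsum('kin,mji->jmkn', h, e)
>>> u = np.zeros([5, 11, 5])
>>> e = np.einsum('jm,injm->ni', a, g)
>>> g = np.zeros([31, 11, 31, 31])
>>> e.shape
(7, 31)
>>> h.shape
(5, 11, 5)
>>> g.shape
(31, 11, 31, 31)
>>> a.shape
(5, 5)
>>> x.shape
(5, 11)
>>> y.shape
(5, 5)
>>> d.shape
(5, 11)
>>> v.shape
(11, 31, 5, 7)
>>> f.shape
(5, 5)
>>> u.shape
(5, 11, 5)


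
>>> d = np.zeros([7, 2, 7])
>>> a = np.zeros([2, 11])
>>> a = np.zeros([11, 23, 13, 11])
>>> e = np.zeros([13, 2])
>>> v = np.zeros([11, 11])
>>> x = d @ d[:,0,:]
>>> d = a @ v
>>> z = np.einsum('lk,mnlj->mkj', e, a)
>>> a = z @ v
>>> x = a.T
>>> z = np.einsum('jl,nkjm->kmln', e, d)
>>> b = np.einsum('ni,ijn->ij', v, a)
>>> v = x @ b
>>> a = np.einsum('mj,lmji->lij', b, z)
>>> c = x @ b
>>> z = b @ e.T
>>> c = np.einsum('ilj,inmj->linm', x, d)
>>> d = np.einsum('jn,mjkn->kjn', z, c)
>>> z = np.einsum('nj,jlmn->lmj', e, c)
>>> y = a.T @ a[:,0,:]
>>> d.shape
(23, 11, 13)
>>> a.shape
(23, 11, 2)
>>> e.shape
(13, 2)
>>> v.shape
(11, 2, 2)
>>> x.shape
(11, 2, 11)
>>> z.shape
(11, 23, 2)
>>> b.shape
(11, 2)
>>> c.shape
(2, 11, 23, 13)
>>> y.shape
(2, 11, 2)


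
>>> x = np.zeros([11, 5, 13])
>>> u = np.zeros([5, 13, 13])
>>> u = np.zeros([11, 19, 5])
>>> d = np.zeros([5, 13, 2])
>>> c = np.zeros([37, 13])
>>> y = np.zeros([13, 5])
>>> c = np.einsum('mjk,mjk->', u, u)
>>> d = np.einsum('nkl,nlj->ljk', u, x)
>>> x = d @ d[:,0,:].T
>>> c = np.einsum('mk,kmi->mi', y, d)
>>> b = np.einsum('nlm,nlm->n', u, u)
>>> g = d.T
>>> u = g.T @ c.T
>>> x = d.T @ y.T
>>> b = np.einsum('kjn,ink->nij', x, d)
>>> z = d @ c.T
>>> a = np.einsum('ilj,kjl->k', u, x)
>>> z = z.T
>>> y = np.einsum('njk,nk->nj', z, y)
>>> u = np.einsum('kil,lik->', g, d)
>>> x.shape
(19, 13, 13)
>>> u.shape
()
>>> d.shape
(5, 13, 19)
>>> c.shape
(13, 19)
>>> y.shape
(13, 13)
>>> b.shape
(13, 5, 13)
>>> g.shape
(19, 13, 5)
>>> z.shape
(13, 13, 5)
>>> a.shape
(19,)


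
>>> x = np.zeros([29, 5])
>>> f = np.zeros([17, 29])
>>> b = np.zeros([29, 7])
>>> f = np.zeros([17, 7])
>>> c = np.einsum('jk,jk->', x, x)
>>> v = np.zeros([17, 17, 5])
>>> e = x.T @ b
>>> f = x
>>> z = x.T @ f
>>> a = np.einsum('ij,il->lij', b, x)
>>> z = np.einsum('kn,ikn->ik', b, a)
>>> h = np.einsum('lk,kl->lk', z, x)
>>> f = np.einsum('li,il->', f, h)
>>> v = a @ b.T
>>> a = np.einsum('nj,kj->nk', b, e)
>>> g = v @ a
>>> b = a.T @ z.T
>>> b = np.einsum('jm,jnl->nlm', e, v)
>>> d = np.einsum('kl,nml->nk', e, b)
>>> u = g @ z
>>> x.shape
(29, 5)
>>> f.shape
()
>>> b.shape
(29, 29, 7)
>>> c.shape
()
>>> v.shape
(5, 29, 29)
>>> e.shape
(5, 7)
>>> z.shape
(5, 29)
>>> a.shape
(29, 5)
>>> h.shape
(5, 29)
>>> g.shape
(5, 29, 5)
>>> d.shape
(29, 5)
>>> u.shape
(5, 29, 29)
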